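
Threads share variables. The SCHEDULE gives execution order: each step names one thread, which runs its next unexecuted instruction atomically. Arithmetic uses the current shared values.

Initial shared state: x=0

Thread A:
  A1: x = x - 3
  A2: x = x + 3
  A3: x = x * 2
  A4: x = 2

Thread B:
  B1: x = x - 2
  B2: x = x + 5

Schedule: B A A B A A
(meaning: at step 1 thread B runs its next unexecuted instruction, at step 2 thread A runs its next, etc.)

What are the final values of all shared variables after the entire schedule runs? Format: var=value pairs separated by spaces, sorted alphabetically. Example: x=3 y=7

Answer: x=2

Derivation:
Step 1: thread B executes B1 (x = x - 2). Shared: x=-2. PCs: A@0 B@1
Step 2: thread A executes A1 (x = x - 3). Shared: x=-5. PCs: A@1 B@1
Step 3: thread A executes A2 (x = x + 3). Shared: x=-2. PCs: A@2 B@1
Step 4: thread B executes B2 (x = x + 5). Shared: x=3. PCs: A@2 B@2
Step 5: thread A executes A3 (x = x * 2). Shared: x=6. PCs: A@3 B@2
Step 6: thread A executes A4 (x = 2). Shared: x=2. PCs: A@4 B@2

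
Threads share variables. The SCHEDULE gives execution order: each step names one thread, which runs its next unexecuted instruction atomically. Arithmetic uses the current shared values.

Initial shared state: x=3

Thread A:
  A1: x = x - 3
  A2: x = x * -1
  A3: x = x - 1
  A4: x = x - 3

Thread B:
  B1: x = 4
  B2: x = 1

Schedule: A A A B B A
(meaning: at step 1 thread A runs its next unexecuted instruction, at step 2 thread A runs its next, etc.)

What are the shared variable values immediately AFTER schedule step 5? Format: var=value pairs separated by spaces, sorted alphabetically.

Answer: x=1

Derivation:
Step 1: thread A executes A1 (x = x - 3). Shared: x=0. PCs: A@1 B@0
Step 2: thread A executes A2 (x = x * -1). Shared: x=0. PCs: A@2 B@0
Step 3: thread A executes A3 (x = x - 1). Shared: x=-1. PCs: A@3 B@0
Step 4: thread B executes B1 (x = 4). Shared: x=4. PCs: A@3 B@1
Step 5: thread B executes B2 (x = 1). Shared: x=1. PCs: A@3 B@2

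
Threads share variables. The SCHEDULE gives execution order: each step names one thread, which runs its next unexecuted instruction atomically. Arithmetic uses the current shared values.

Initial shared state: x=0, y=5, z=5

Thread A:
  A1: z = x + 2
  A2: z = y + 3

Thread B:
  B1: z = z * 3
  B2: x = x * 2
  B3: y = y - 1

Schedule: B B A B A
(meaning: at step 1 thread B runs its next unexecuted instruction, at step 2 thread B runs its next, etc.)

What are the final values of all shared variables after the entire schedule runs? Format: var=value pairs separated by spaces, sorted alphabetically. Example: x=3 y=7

Answer: x=0 y=4 z=7

Derivation:
Step 1: thread B executes B1 (z = z * 3). Shared: x=0 y=5 z=15. PCs: A@0 B@1
Step 2: thread B executes B2 (x = x * 2). Shared: x=0 y=5 z=15. PCs: A@0 B@2
Step 3: thread A executes A1 (z = x + 2). Shared: x=0 y=5 z=2. PCs: A@1 B@2
Step 4: thread B executes B3 (y = y - 1). Shared: x=0 y=4 z=2. PCs: A@1 B@3
Step 5: thread A executes A2 (z = y + 3). Shared: x=0 y=4 z=7. PCs: A@2 B@3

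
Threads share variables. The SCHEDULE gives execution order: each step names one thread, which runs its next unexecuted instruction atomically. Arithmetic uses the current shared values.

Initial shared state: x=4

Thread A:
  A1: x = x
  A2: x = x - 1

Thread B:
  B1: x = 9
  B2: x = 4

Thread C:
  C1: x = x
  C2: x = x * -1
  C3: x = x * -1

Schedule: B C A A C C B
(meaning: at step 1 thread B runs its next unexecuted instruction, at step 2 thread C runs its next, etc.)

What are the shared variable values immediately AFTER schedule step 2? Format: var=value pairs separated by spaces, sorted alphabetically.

Step 1: thread B executes B1 (x = 9). Shared: x=9. PCs: A@0 B@1 C@0
Step 2: thread C executes C1 (x = x). Shared: x=9. PCs: A@0 B@1 C@1

Answer: x=9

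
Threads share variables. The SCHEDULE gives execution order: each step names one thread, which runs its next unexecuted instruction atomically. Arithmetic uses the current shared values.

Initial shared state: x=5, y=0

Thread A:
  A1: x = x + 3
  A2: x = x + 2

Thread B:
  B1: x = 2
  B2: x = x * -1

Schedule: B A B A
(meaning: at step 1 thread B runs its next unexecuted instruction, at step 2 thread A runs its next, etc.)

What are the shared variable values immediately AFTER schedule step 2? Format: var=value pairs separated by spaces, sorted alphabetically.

Answer: x=5 y=0

Derivation:
Step 1: thread B executes B1 (x = 2). Shared: x=2 y=0. PCs: A@0 B@1
Step 2: thread A executes A1 (x = x + 3). Shared: x=5 y=0. PCs: A@1 B@1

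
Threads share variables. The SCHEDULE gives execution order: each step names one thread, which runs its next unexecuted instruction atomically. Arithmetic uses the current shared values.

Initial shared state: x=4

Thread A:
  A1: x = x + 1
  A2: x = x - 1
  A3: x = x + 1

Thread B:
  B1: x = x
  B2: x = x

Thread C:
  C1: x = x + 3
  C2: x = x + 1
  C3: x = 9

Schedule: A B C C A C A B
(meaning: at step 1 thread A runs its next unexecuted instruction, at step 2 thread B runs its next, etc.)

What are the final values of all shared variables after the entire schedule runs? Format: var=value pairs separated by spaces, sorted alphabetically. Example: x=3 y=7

Answer: x=10

Derivation:
Step 1: thread A executes A1 (x = x + 1). Shared: x=5. PCs: A@1 B@0 C@0
Step 2: thread B executes B1 (x = x). Shared: x=5. PCs: A@1 B@1 C@0
Step 3: thread C executes C1 (x = x + 3). Shared: x=8. PCs: A@1 B@1 C@1
Step 4: thread C executes C2 (x = x + 1). Shared: x=9. PCs: A@1 B@1 C@2
Step 5: thread A executes A2 (x = x - 1). Shared: x=8. PCs: A@2 B@1 C@2
Step 6: thread C executes C3 (x = 9). Shared: x=9. PCs: A@2 B@1 C@3
Step 7: thread A executes A3 (x = x + 1). Shared: x=10. PCs: A@3 B@1 C@3
Step 8: thread B executes B2 (x = x). Shared: x=10. PCs: A@3 B@2 C@3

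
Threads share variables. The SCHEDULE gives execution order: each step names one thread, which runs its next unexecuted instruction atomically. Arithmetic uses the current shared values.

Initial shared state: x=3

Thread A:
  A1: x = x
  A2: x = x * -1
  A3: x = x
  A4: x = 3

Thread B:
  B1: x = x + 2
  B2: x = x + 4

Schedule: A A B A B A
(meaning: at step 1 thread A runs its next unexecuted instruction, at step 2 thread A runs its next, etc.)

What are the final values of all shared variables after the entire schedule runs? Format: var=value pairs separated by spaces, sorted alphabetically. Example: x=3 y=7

Answer: x=3

Derivation:
Step 1: thread A executes A1 (x = x). Shared: x=3. PCs: A@1 B@0
Step 2: thread A executes A2 (x = x * -1). Shared: x=-3. PCs: A@2 B@0
Step 3: thread B executes B1 (x = x + 2). Shared: x=-1. PCs: A@2 B@1
Step 4: thread A executes A3 (x = x). Shared: x=-1. PCs: A@3 B@1
Step 5: thread B executes B2 (x = x + 4). Shared: x=3. PCs: A@3 B@2
Step 6: thread A executes A4 (x = 3). Shared: x=3. PCs: A@4 B@2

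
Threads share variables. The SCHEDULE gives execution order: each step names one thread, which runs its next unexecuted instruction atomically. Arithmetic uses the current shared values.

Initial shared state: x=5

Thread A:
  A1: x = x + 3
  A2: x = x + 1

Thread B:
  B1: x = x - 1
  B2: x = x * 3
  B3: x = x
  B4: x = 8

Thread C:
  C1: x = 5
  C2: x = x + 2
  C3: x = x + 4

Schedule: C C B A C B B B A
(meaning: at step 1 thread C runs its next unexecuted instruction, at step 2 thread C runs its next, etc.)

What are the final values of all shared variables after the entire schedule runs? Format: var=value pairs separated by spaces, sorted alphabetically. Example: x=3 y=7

Answer: x=9

Derivation:
Step 1: thread C executes C1 (x = 5). Shared: x=5. PCs: A@0 B@0 C@1
Step 2: thread C executes C2 (x = x + 2). Shared: x=7. PCs: A@0 B@0 C@2
Step 3: thread B executes B1 (x = x - 1). Shared: x=6. PCs: A@0 B@1 C@2
Step 4: thread A executes A1 (x = x + 3). Shared: x=9. PCs: A@1 B@1 C@2
Step 5: thread C executes C3 (x = x + 4). Shared: x=13. PCs: A@1 B@1 C@3
Step 6: thread B executes B2 (x = x * 3). Shared: x=39. PCs: A@1 B@2 C@3
Step 7: thread B executes B3 (x = x). Shared: x=39. PCs: A@1 B@3 C@3
Step 8: thread B executes B4 (x = 8). Shared: x=8. PCs: A@1 B@4 C@3
Step 9: thread A executes A2 (x = x + 1). Shared: x=9. PCs: A@2 B@4 C@3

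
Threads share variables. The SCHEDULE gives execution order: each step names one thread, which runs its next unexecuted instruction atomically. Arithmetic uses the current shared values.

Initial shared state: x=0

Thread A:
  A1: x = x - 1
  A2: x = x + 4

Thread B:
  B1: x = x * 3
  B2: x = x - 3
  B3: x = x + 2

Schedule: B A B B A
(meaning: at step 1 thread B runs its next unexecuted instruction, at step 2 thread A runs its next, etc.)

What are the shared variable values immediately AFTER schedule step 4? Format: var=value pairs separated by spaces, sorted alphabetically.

Step 1: thread B executes B1 (x = x * 3). Shared: x=0. PCs: A@0 B@1
Step 2: thread A executes A1 (x = x - 1). Shared: x=-1. PCs: A@1 B@1
Step 3: thread B executes B2 (x = x - 3). Shared: x=-4. PCs: A@1 B@2
Step 4: thread B executes B3 (x = x + 2). Shared: x=-2. PCs: A@1 B@3

Answer: x=-2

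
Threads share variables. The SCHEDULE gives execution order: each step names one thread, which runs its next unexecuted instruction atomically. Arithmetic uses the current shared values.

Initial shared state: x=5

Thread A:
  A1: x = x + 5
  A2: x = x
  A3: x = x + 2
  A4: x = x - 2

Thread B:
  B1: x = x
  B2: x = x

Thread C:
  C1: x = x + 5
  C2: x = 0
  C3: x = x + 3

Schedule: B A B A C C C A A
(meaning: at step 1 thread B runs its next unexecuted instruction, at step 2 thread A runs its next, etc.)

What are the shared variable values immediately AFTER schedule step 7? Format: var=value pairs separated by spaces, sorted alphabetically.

Step 1: thread B executes B1 (x = x). Shared: x=5. PCs: A@0 B@1 C@0
Step 2: thread A executes A1 (x = x + 5). Shared: x=10. PCs: A@1 B@1 C@0
Step 3: thread B executes B2 (x = x). Shared: x=10. PCs: A@1 B@2 C@0
Step 4: thread A executes A2 (x = x). Shared: x=10. PCs: A@2 B@2 C@0
Step 5: thread C executes C1 (x = x + 5). Shared: x=15. PCs: A@2 B@2 C@1
Step 6: thread C executes C2 (x = 0). Shared: x=0. PCs: A@2 B@2 C@2
Step 7: thread C executes C3 (x = x + 3). Shared: x=3. PCs: A@2 B@2 C@3

Answer: x=3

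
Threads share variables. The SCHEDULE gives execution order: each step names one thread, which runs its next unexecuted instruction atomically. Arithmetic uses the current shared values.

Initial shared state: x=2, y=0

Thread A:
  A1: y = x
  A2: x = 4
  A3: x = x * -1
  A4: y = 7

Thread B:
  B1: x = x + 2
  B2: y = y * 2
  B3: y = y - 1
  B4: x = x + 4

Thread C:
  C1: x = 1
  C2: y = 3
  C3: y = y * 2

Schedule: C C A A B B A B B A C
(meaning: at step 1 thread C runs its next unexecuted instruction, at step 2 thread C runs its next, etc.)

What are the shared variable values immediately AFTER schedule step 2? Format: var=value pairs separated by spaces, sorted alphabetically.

Answer: x=1 y=3

Derivation:
Step 1: thread C executes C1 (x = 1). Shared: x=1 y=0. PCs: A@0 B@0 C@1
Step 2: thread C executes C2 (y = 3). Shared: x=1 y=3. PCs: A@0 B@0 C@2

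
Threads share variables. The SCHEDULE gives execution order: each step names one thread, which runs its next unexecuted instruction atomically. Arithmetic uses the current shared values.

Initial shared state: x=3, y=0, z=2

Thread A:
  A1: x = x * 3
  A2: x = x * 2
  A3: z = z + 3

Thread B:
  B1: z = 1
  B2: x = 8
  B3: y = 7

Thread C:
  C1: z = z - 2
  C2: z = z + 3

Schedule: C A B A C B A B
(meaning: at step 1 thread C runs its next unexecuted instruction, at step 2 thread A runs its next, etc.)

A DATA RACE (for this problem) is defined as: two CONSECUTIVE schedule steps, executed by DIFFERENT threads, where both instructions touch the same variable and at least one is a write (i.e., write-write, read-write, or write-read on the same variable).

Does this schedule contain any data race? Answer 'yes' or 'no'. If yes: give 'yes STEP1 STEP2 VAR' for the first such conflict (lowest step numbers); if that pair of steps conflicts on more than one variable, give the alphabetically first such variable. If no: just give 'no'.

Answer: no

Derivation:
Steps 1,2: C(r=z,w=z) vs A(r=x,w=x). No conflict.
Steps 2,3: A(r=x,w=x) vs B(r=-,w=z). No conflict.
Steps 3,4: B(r=-,w=z) vs A(r=x,w=x). No conflict.
Steps 4,5: A(r=x,w=x) vs C(r=z,w=z). No conflict.
Steps 5,6: C(r=z,w=z) vs B(r=-,w=x). No conflict.
Steps 6,7: B(r=-,w=x) vs A(r=z,w=z). No conflict.
Steps 7,8: A(r=z,w=z) vs B(r=-,w=y). No conflict.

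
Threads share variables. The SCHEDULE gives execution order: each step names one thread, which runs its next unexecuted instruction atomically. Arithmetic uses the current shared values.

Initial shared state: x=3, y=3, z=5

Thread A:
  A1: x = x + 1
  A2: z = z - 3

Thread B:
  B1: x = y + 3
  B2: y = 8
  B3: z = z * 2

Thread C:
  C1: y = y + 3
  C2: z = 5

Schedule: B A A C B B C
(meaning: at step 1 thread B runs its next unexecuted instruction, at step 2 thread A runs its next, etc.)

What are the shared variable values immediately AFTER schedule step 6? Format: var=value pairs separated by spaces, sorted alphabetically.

Answer: x=7 y=8 z=4

Derivation:
Step 1: thread B executes B1 (x = y + 3). Shared: x=6 y=3 z=5. PCs: A@0 B@1 C@0
Step 2: thread A executes A1 (x = x + 1). Shared: x=7 y=3 z=5. PCs: A@1 B@1 C@0
Step 3: thread A executes A2 (z = z - 3). Shared: x=7 y=3 z=2. PCs: A@2 B@1 C@0
Step 4: thread C executes C1 (y = y + 3). Shared: x=7 y=6 z=2. PCs: A@2 B@1 C@1
Step 5: thread B executes B2 (y = 8). Shared: x=7 y=8 z=2. PCs: A@2 B@2 C@1
Step 6: thread B executes B3 (z = z * 2). Shared: x=7 y=8 z=4. PCs: A@2 B@3 C@1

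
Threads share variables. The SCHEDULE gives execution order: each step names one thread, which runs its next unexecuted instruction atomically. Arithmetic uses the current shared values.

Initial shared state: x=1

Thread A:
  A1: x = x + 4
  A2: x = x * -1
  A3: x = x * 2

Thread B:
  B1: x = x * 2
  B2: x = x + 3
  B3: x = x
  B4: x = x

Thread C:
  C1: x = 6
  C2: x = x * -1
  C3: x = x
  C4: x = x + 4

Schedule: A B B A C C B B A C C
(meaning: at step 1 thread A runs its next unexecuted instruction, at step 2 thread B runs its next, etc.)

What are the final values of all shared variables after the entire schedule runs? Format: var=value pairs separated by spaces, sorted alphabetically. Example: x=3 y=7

Answer: x=-8

Derivation:
Step 1: thread A executes A1 (x = x + 4). Shared: x=5. PCs: A@1 B@0 C@0
Step 2: thread B executes B1 (x = x * 2). Shared: x=10. PCs: A@1 B@1 C@0
Step 3: thread B executes B2 (x = x + 3). Shared: x=13. PCs: A@1 B@2 C@0
Step 4: thread A executes A2 (x = x * -1). Shared: x=-13. PCs: A@2 B@2 C@0
Step 5: thread C executes C1 (x = 6). Shared: x=6. PCs: A@2 B@2 C@1
Step 6: thread C executes C2 (x = x * -1). Shared: x=-6. PCs: A@2 B@2 C@2
Step 7: thread B executes B3 (x = x). Shared: x=-6. PCs: A@2 B@3 C@2
Step 8: thread B executes B4 (x = x). Shared: x=-6. PCs: A@2 B@4 C@2
Step 9: thread A executes A3 (x = x * 2). Shared: x=-12. PCs: A@3 B@4 C@2
Step 10: thread C executes C3 (x = x). Shared: x=-12. PCs: A@3 B@4 C@3
Step 11: thread C executes C4 (x = x + 4). Shared: x=-8. PCs: A@3 B@4 C@4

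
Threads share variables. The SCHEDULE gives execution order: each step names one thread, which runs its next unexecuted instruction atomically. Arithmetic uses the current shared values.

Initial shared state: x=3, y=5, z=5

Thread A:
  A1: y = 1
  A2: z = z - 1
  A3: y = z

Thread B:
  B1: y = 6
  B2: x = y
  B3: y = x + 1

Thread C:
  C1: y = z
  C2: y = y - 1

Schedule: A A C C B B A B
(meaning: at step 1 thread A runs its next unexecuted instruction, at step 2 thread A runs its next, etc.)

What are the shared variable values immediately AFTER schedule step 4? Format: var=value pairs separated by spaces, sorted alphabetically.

Answer: x=3 y=3 z=4

Derivation:
Step 1: thread A executes A1 (y = 1). Shared: x=3 y=1 z=5. PCs: A@1 B@0 C@0
Step 2: thread A executes A2 (z = z - 1). Shared: x=3 y=1 z=4. PCs: A@2 B@0 C@0
Step 3: thread C executes C1 (y = z). Shared: x=3 y=4 z=4. PCs: A@2 B@0 C@1
Step 4: thread C executes C2 (y = y - 1). Shared: x=3 y=3 z=4. PCs: A@2 B@0 C@2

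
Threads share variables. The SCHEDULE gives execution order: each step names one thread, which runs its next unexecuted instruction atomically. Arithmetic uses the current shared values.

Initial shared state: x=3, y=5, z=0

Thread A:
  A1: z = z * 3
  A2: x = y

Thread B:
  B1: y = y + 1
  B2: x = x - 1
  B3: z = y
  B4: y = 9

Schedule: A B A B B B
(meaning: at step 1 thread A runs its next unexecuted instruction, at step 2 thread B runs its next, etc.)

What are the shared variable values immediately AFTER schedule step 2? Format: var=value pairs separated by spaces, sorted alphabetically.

Step 1: thread A executes A1 (z = z * 3). Shared: x=3 y=5 z=0. PCs: A@1 B@0
Step 2: thread B executes B1 (y = y + 1). Shared: x=3 y=6 z=0. PCs: A@1 B@1

Answer: x=3 y=6 z=0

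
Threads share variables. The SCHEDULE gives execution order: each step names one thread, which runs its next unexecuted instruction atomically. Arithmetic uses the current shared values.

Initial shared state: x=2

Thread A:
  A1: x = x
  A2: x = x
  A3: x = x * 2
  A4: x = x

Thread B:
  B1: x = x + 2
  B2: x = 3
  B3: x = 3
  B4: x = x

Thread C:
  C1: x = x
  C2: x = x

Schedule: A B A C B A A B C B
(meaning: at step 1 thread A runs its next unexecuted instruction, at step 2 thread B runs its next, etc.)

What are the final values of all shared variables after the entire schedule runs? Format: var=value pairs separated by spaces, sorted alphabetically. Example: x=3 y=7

Step 1: thread A executes A1 (x = x). Shared: x=2. PCs: A@1 B@0 C@0
Step 2: thread B executes B1 (x = x + 2). Shared: x=4. PCs: A@1 B@1 C@0
Step 3: thread A executes A2 (x = x). Shared: x=4. PCs: A@2 B@1 C@0
Step 4: thread C executes C1 (x = x). Shared: x=4. PCs: A@2 B@1 C@1
Step 5: thread B executes B2 (x = 3). Shared: x=3. PCs: A@2 B@2 C@1
Step 6: thread A executes A3 (x = x * 2). Shared: x=6. PCs: A@3 B@2 C@1
Step 7: thread A executes A4 (x = x). Shared: x=6. PCs: A@4 B@2 C@1
Step 8: thread B executes B3 (x = 3). Shared: x=3. PCs: A@4 B@3 C@1
Step 9: thread C executes C2 (x = x). Shared: x=3. PCs: A@4 B@3 C@2
Step 10: thread B executes B4 (x = x). Shared: x=3. PCs: A@4 B@4 C@2

Answer: x=3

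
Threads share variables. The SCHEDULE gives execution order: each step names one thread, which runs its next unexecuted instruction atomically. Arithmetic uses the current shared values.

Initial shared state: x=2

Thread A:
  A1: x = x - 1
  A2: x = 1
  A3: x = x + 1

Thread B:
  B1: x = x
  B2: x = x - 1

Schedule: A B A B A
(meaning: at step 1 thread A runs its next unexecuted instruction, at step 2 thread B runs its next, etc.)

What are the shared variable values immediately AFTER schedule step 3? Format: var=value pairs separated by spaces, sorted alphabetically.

Answer: x=1

Derivation:
Step 1: thread A executes A1 (x = x - 1). Shared: x=1. PCs: A@1 B@0
Step 2: thread B executes B1 (x = x). Shared: x=1. PCs: A@1 B@1
Step 3: thread A executes A2 (x = 1). Shared: x=1. PCs: A@2 B@1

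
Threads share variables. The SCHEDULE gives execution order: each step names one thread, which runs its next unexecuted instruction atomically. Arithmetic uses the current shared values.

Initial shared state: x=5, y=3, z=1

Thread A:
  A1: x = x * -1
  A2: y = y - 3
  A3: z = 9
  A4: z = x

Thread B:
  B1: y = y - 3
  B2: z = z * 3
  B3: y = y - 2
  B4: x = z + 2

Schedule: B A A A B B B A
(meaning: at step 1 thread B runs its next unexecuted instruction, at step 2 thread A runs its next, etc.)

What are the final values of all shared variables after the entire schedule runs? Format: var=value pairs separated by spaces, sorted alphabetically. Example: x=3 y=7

Answer: x=29 y=-5 z=29

Derivation:
Step 1: thread B executes B1 (y = y - 3). Shared: x=5 y=0 z=1. PCs: A@0 B@1
Step 2: thread A executes A1 (x = x * -1). Shared: x=-5 y=0 z=1. PCs: A@1 B@1
Step 3: thread A executes A2 (y = y - 3). Shared: x=-5 y=-3 z=1. PCs: A@2 B@1
Step 4: thread A executes A3 (z = 9). Shared: x=-5 y=-3 z=9. PCs: A@3 B@1
Step 5: thread B executes B2 (z = z * 3). Shared: x=-5 y=-3 z=27. PCs: A@3 B@2
Step 6: thread B executes B3 (y = y - 2). Shared: x=-5 y=-5 z=27. PCs: A@3 B@3
Step 7: thread B executes B4 (x = z + 2). Shared: x=29 y=-5 z=27. PCs: A@3 B@4
Step 8: thread A executes A4 (z = x). Shared: x=29 y=-5 z=29. PCs: A@4 B@4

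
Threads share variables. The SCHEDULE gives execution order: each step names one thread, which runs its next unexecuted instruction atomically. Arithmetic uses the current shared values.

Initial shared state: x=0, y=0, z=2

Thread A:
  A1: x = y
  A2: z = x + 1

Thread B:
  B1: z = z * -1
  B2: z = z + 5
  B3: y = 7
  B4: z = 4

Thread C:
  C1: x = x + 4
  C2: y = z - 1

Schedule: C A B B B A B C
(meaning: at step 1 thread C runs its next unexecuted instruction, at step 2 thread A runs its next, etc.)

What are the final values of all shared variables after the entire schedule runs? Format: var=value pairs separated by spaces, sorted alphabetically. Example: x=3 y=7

Answer: x=0 y=3 z=4

Derivation:
Step 1: thread C executes C1 (x = x + 4). Shared: x=4 y=0 z=2. PCs: A@0 B@0 C@1
Step 2: thread A executes A1 (x = y). Shared: x=0 y=0 z=2. PCs: A@1 B@0 C@1
Step 3: thread B executes B1 (z = z * -1). Shared: x=0 y=0 z=-2. PCs: A@1 B@1 C@1
Step 4: thread B executes B2 (z = z + 5). Shared: x=0 y=0 z=3. PCs: A@1 B@2 C@1
Step 5: thread B executes B3 (y = 7). Shared: x=0 y=7 z=3. PCs: A@1 B@3 C@1
Step 6: thread A executes A2 (z = x + 1). Shared: x=0 y=7 z=1. PCs: A@2 B@3 C@1
Step 7: thread B executes B4 (z = 4). Shared: x=0 y=7 z=4. PCs: A@2 B@4 C@1
Step 8: thread C executes C2 (y = z - 1). Shared: x=0 y=3 z=4. PCs: A@2 B@4 C@2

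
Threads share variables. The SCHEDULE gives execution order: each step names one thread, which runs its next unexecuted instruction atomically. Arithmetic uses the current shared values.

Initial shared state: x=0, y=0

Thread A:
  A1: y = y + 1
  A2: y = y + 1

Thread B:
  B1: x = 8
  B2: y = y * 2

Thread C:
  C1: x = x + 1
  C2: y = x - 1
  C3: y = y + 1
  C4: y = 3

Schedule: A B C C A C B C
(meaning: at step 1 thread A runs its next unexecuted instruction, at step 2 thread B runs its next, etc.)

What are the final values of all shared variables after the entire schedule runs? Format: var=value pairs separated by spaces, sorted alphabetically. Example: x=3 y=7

Step 1: thread A executes A1 (y = y + 1). Shared: x=0 y=1. PCs: A@1 B@0 C@0
Step 2: thread B executes B1 (x = 8). Shared: x=8 y=1. PCs: A@1 B@1 C@0
Step 3: thread C executes C1 (x = x + 1). Shared: x=9 y=1. PCs: A@1 B@1 C@1
Step 4: thread C executes C2 (y = x - 1). Shared: x=9 y=8. PCs: A@1 B@1 C@2
Step 5: thread A executes A2 (y = y + 1). Shared: x=9 y=9. PCs: A@2 B@1 C@2
Step 6: thread C executes C3 (y = y + 1). Shared: x=9 y=10. PCs: A@2 B@1 C@3
Step 7: thread B executes B2 (y = y * 2). Shared: x=9 y=20. PCs: A@2 B@2 C@3
Step 8: thread C executes C4 (y = 3). Shared: x=9 y=3. PCs: A@2 B@2 C@4

Answer: x=9 y=3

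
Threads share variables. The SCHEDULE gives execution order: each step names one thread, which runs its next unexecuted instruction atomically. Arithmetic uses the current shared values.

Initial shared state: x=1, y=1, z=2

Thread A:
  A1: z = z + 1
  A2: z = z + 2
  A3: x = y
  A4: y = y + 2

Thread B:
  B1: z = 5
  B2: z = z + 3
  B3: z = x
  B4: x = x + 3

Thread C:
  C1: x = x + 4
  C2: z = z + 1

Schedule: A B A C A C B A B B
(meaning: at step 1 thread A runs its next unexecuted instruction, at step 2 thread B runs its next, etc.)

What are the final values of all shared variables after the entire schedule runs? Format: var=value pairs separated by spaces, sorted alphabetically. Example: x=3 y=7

Step 1: thread A executes A1 (z = z + 1). Shared: x=1 y=1 z=3. PCs: A@1 B@0 C@0
Step 2: thread B executes B1 (z = 5). Shared: x=1 y=1 z=5. PCs: A@1 B@1 C@0
Step 3: thread A executes A2 (z = z + 2). Shared: x=1 y=1 z=7. PCs: A@2 B@1 C@0
Step 4: thread C executes C1 (x = x + 4). Shared: x=5 y=1 z=7. PCs: A@2 B@1 C@1
Step 5: thread A executes A3 (x = y). Shared: x=1 y=1 z=7. PCs: A@3 B@1 C@1
Step 6: thread C executes C2 (z = z + 1). Shared: x=1 y=1 z=8. PCs: A@3 B@1 C@2
Step 7: thread B executes B2 (z = z + 3). Shared: x=1 y=1 z=11. PCs: A@3 B@2 C@2
Step 8: thread A executes A4 (y = y + 2). Shared: x=1 y=3 z=11. PCs: A@4 B@2 C@2
Step 9: thread B executes B3 (z = x). Shared: x=1 y=3 z=1. PCs: A@4 B@3 C@2
Step 10: thread B executes B4 (x = x + 3). Shared: x=4 y=3 z=1. PCs: A@4 B@4 C@2

Answer: x=4 y=3 z=1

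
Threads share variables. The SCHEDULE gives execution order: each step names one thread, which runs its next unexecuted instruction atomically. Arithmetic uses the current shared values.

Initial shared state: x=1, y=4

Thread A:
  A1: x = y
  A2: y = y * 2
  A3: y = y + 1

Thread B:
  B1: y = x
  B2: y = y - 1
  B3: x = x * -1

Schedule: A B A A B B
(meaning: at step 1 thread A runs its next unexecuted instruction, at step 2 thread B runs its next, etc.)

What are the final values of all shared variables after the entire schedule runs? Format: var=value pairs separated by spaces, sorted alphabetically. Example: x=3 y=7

Answer: x=-4 y=8

Derivation:
Step 1: thread A executes A1 (x = y). Shared: x=4 y=4. PCs: A@1 B@0
Step 2: thread B executes B1 (y = x). Shared: x=4 y=4. PCs: A@1 B@1
Step 3: thread A executes A2 (y = y * 2). Shared: x=4 y=8. PCs: A@2 B@1
Step 4: thread A executes A3 (y = y + 1). Shared: x=4 y=9. PCs: A@3 B@1
Step 5: thread B executes B2 (y = y - 1). Shared: x=4 y=8. PCs: A@3 B@2
Step 6: thread B executes B3 (x = x * -1). Shared: x=-4 y=8. PCs: A@3 B@3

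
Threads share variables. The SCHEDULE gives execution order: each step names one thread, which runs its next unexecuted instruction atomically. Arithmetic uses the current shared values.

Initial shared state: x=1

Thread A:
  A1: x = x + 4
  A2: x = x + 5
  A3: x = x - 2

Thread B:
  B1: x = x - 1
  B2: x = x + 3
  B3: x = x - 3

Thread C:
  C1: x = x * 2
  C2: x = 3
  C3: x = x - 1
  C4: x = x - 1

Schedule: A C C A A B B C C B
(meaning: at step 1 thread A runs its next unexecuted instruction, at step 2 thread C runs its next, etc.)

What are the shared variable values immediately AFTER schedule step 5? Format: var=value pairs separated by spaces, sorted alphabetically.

Step 1: thread A executes A1 (x = x + 4). Shared: x=5. PCs: A@1 B@0 C@0
Step 2: thread C executes C1 (x = x * 2). Shared: x=10. PCs: A@1 B@0 C@1
Step 3: thread C executes C2 (x = 3). Shared: x=3. PCs: A@1 B@0 C@2
Step 4: thread A executes A2 (x = x + 5). Shared: x=8. PCs: A@2 B@0 C@2
Step 5: thread A executes A3 (x = x - 2). Shared: x=6. PCs: A@3 B@0 C@2

Answer: x=6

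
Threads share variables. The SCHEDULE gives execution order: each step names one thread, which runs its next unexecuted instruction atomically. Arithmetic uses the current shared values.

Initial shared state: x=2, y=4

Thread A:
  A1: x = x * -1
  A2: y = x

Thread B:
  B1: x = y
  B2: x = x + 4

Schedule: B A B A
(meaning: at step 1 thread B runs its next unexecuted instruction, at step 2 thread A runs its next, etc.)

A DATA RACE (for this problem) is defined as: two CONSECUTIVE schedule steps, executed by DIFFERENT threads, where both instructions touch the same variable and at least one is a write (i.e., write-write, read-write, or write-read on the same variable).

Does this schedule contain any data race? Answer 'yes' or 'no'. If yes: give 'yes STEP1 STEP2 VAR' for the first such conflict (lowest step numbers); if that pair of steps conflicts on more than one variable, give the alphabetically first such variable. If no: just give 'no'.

Answer: yes 1 2 x

Derivation:
Steps 1,2: B(x = y) vs A(x = x * -1). RACE on x (W-W).
Steps 2,3: A(x = x * -1) vs B(x = x + 4). RACE on x (W-W).
Steps 3,4: B(x = x + 4) vs A(y = x). RACE on x (W-R).
First conflict at steps 1,2.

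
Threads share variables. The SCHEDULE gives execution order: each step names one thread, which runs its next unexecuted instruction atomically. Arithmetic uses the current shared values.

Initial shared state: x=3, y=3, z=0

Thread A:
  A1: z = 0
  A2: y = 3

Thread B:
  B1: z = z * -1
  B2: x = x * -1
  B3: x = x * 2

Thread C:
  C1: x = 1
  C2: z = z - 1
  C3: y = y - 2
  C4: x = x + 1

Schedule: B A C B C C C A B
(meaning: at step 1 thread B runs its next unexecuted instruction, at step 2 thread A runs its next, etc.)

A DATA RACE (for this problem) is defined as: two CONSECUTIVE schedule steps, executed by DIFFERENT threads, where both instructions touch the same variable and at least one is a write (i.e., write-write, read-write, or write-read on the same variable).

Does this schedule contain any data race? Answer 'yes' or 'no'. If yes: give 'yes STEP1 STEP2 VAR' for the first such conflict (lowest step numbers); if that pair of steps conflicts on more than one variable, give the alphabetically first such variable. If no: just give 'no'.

Answer: yes 1 2 z

Derivation:
Steps 1,2: B(z = z * -1) vs A(z = 0). RACE on z (W-W).
Steps 2,3: A(r=-,w=z) vs C(r=-,w=x). No conflict.
Steps 3,4: C(x = 1) vs B(x = x * -1). RACE on x (W-W).
Steps 4,5: B(r=x,w=x) vs C(r=z,w=z). No conflict.
Steps 5,6: same thread (C). No race.
Steps 6,7: same thread (C). No race.
Steps 7,8: C(r=x,w=x) vs A(r=-,w=y). No conflict.
Steps 8,9: A(r=-,w=y) vs B(r=x,w=x). No conflict.
First conflict at steps 1,2.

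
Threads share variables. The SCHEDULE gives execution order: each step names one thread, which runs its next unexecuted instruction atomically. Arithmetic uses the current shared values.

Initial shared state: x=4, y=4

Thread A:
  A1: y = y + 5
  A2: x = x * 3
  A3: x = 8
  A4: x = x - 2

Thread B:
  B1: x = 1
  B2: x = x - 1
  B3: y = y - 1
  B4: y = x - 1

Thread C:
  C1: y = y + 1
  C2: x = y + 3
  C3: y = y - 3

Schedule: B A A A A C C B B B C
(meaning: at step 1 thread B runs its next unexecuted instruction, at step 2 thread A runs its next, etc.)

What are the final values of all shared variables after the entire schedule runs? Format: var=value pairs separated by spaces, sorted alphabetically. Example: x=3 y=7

Answer: x=12 y=8

Derivation:
Step 1: thread B executes B1 (x = 1). Shared: x=1 y=4. PCs: A@0 B@1 C@0
Step 2: thread A executes A1 (y = y + 5). Shared: x=1 y=9. PCs: A@1 B@1 C@0
Step 3: thread A executes A2 (x = x * 3). Shared: x=3 y=9. PCs: A@2 B@1 C@0
Step 4: thread A executes A3 (x = 8). Shared: x=8 y=9. PCs: A@3 B@1 C@0
Step 5: thread A executes A4 (x = x - 2). Shared: x=6 y=9. PCs: A@4 B@1 C@0
Step 6: thread C executes C1 (y = y + 1). Shared: x=6 y=10. PCs: A@4 B@1 C@1
Step 7: thread C executes C2 (x = y + 3). Shared: x=13 y=10. PCs: A@4 B@1 C@2
Step 8: thread B executes B2 (x = x - 1). Shared: x=12 y=10. PCs: A@4 B@2 C@2
Step 9: thread B executes B3 (y = y - 1). Shared: x=12 y=9. PCs: A@4 B@3 C@2
Step 10: thread B executes B4 (y = x - 1). Shared: x=12 y=11. PCs: A@4 B@4 C@2
Step 11: thread C executes C3 (y = y - 3). Shared: x=12 y=8. PCs: A@4 B@4 C@3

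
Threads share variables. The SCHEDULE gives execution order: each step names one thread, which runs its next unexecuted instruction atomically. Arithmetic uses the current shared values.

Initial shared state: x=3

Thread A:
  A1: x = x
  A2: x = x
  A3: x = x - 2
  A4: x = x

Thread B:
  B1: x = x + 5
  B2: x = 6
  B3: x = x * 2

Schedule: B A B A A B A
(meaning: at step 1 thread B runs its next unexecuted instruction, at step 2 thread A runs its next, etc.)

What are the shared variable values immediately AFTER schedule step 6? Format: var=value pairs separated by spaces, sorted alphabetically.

Answer: x=8

Derivation:
Step 1: thread B executes B1 (x = x + 5). Shared: x=8. PCs: A@0 B@1
Step 2: thread A executes A1 (x = x). Shared: x=8. PCs: A@1 B@1
Step 3: thread B executes B2 (x = 6). Shared: x=6. PCs: A@1 B@2
Step 4: thread A executes A2 (x = x). Shared: x=6. PCs: A@2 B@2
Step 5: thread A executes A3 (x = x - 2). Shared: x=4. PCs: A@3 B@2
Step 6: thread B executes B3 (x = x * 2). Shared: x=8. PCs: A@3 B@3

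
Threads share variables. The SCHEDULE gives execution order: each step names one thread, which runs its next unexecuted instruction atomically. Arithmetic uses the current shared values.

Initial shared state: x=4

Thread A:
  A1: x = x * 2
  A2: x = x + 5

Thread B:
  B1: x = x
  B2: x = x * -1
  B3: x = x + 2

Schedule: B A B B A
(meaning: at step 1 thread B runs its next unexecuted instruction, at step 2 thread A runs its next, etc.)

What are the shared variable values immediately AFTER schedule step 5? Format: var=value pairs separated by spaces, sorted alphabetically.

Answer: x=-1

Derivation:
Step 1: thread B executes B1 (x = x). Shared: x=4. PCs: A@0 B@1
Step 2: thread A executes A1 (x = x * 2). Shared: x=8. PCs: A@1 B@1
Step 3: thread B executes B2 (x = x * -1). Shared: x=-8. PCs: A@1 B@2
Step 4: thread B executes B3 (x = x + 2). Shared: x=-6. PCs: A@1 B@3
Step 5: thread A executes A2 (x = x + 5). Shared: x=-1. PCs: A@2 B@3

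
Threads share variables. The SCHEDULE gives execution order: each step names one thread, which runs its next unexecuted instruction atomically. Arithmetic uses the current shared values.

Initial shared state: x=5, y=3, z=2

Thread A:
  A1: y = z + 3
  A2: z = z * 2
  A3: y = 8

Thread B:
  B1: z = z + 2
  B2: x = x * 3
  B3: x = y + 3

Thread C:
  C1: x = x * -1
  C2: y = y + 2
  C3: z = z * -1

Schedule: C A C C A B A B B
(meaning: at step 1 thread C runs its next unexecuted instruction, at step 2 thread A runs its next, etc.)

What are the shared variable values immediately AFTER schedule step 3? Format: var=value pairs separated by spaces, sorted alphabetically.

Step 1: thread C executes C1 (x = x * -1). Shared: x=-5 y=3 z=2. PCs: A@0 B@0 C@1
Step 2: thread A executes A1 (y = z + 3). Shared: x=-5 y=5 z=2. PCs: A@1 B@0 C@1
Step 3: thread C executes C2 (y = y + 2). Shared: x=-5 y=7 z=2. PCs: A@1 B@0 C@2

Answer: x=-5 y=7 z=2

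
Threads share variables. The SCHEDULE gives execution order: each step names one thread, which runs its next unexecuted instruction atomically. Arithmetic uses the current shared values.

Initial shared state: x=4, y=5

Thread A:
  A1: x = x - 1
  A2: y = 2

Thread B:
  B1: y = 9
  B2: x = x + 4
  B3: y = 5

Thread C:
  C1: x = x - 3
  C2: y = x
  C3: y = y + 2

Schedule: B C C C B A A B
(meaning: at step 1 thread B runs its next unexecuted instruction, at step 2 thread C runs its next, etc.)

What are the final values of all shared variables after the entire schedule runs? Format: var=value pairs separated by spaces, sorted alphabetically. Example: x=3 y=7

Answer: x=4 y=5

Derivation:
Step 1: thread B executes B1 (y = 9). Shared: x=4 y=9. PCs: A@0 B@1 C@0
Step 2: thread C executes C1 (x = x - 3). Shared: x=1 y=9. PCs: A@0 B@1 C@1
Step 3: thread C executes C2 (y = x). Shared: x=1 y=1. PCs: A@0 B@1 C@2
Step 4: thread C executes C3 (y = y + 2). Shared: x=1 y=3. PCs: A@0 B@1 C@3
Step 5: thread B executes B2 (x = x + 4). Shared: x=5 y=3. PCs: A@0 B@2 C@3
Step 6: thread A executes A1 (x = x - 1). Shared: x=4 y=3. PCs: A@1 B@2 C@3
Step 7: thread A executes A2 (y = 2). Shared: x=4 y=2. PCs: A@2 B@2 C@3
Step 8: thread B executes B3 (y = 5). Shared: x=4 y=5. PCs: A@2 B@3 C@3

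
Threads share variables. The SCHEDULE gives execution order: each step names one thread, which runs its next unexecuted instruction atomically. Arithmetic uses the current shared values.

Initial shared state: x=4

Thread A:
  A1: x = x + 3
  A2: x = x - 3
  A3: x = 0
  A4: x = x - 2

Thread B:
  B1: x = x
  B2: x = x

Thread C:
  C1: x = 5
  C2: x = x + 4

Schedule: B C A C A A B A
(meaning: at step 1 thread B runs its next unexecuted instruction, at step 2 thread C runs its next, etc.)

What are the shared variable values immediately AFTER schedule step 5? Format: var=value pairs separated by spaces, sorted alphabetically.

Step 1: thread B executes B1 (x = x). Shared: x=4. PCs: A@0 B@1 C@0
Step 2: thread C executes C1 (x = 5). Shared: x=5. PCs: A@0 B@1 C@1
Step 3: thread A executes A1 (x = x + 3). Shared: x=8. PCs: A@1 B@1 C@1
Step 4: thread C executes C2 (x = x + 4). Shared: x=12. PCs: A@1 B@1 C@2
Step 5: thread A executes A2 (x = x - 3). Shared: x=9. PCs: A@2 B@1 C@2

Answer: x=9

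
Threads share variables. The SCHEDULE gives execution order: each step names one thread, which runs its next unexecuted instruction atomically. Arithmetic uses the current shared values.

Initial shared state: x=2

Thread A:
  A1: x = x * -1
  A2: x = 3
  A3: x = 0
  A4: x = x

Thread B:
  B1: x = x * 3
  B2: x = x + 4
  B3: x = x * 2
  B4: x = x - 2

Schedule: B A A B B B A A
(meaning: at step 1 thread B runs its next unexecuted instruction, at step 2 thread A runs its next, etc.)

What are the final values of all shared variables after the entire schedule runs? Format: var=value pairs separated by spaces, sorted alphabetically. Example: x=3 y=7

Step 1: thread B executes B1 (x = x * 3). Shared: x=6. PCs: A@0 B@1
Step 2: thread A executes A1 (x = x * -1). Shared: x=-6. PCs: A@1 B@1
Step 3: thread A executes A2 (x = 3). Shared: x=3. PCs: A@2 B@1
Step 4: thread B executes B2 (x = x + 4). Shared: x=7. PCs: A@2 B@2
Step 5: thread B executes B3 (x = x * 2). Shared: x=14. PCs: A@2 B@3
Step 6: thread B executes B4 (x = x - 2). Shared: x=12. PCs: A@2 B@4
Step 7: thread A executes A3 (x = 0). Shared: x=0. PCs: A@3 B@4
Step 8: thread A executes A4 (x = x). Shared: x=0. PCs: A@4 B@4

Answer: x=0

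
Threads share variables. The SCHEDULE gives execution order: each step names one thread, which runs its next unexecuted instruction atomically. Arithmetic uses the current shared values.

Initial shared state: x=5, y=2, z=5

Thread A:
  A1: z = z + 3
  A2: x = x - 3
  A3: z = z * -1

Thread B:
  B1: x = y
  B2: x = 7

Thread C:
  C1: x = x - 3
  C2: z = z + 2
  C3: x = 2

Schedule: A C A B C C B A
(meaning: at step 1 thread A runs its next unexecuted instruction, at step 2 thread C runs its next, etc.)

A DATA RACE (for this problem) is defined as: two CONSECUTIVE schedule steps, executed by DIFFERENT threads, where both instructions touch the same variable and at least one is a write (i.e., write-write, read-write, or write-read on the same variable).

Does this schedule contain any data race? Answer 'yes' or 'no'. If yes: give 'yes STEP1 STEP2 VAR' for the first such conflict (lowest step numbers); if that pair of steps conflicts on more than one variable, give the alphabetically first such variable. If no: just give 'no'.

Answer: yes 2 3 x

Derivation:
Steps 1,2: A(r=z,w=z) vs C(r=x,w=x). No conflict.
Steps 2,3: C(x = x - 3) vs A(x = x - 3). RACE on x (W-W).
Steps 3,4: A(x = x - 3) vs B(x = y). RACE on x (W-W).
Steps 4,5: B(r=y,w=x) vs C(r=z,w=z). No conflict.
Steps 5,6: same thread (C). No race.
Steps 6,7: C(x = 2) vs B(x = 7). RACE on x (W-W).
Steps 7,8: B(r=-,w=x) vs A(r=z,w=z). No conflict.
First conflict at steps 2,3.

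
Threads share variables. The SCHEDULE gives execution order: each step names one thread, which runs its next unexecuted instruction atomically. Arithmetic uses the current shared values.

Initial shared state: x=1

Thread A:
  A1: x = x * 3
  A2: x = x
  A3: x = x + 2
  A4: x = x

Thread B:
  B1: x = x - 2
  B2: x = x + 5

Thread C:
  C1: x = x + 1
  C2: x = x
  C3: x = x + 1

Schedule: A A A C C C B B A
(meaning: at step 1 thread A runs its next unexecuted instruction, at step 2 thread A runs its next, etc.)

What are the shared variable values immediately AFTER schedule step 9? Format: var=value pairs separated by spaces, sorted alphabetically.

Step 1: thread A executes A1 (x = x * 3). Shared: x=3. PCs: A@1 B@0 C@0
Step 2: thread A executes A2 (x = x). Shared: x=3. PCs: A@2 B@0 C@0
Step 3: thread A executes A3 (x = x + 2). Shared: x=5. PCs: A@3 B@0 C@0
Step 4: thread C executes C1 (x = x + 1). Shared: x=6. PCs: A@3 B@0 C@1
Step 5: thread C executes C2 (x = x). Shared: x=6. PCs: A@3 B@0 C@2
Step 6: thread C executes C3 (x = x + 1). Shared: x=7. PCs: A@3 B@0 C@3
Step 7: thread B executes B1 (x = x - 2). Shared: x=5. PCs: A@3 B@1 C@3
Step 8: thread B executes B2 (x = x + 5). Shared: x=10. PCs: A@3 B@2 C@3
Step 9: thread A executes A4 (x = x). Shared: x=10. PCs: A@4 B@2 C@3

Answer: x=10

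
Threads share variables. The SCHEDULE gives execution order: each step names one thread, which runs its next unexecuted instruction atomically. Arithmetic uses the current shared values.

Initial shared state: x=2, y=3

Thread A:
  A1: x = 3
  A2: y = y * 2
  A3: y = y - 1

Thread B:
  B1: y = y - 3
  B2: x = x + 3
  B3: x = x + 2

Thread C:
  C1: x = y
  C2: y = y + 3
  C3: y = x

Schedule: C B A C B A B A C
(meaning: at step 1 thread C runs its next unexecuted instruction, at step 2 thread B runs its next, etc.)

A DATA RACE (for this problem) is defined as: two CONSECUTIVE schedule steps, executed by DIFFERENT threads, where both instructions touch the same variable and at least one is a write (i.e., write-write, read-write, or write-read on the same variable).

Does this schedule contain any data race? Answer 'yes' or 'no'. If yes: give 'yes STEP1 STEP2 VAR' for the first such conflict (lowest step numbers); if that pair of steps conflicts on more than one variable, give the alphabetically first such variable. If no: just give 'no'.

Answer: yes 1 2 y

Derivation:
Steps 1,2: C(x = y) vs B(y = y - 3). RACE on y (R-W).
Steps 2,3: B(r=y,w=y) vs A(r=-,w=x). No conflict.
Steps 3,4: A(r=-,w=x) vs C(r=y,w=y). No conflict.
Steps 4,5: C(r=y,w=y) vs B(r=x,w=x). No conflict.
Steps 5,6: B(r=x,w=x) vs A(r=y,w=y). No conflict.
Steps 6,7: A(r=y,w=y) vs B(r=x,w=x). No conflict.
Steps 7,8: B(r=x,w=x) vs A(r=y,w=y). No conflict.
Steps 8,9: A(y = y - 1) vs C(y = x). RACE on y (W-W).
First conflict at steps 1,2.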